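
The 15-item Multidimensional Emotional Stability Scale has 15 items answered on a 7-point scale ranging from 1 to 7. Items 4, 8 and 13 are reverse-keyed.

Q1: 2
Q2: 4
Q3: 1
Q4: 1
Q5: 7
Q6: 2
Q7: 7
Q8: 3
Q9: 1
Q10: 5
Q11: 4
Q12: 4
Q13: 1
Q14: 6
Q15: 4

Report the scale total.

66

Raw sum = 52. Reverse-keyed items: 4, 8, 13; their raw sum = 5.
Each reversal replaces raw with 8 − raw, changing the total by 8 − 2·raw per item.
Total = 52 + 3·8 − 2·5 = 52 + 24 − 10 = 66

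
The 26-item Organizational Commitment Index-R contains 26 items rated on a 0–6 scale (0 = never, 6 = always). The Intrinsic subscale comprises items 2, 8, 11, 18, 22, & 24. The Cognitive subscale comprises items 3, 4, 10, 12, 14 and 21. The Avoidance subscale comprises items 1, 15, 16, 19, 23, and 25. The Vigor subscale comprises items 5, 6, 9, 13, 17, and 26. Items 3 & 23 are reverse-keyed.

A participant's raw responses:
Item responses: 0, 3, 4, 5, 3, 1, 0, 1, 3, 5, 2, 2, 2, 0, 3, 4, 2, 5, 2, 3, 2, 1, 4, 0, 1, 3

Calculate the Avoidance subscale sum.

12

Avoidance items: 1, 15, 16, 19, 23, 25.
Of these, item 23 is reverse-keyed; on a 0–6 scale, reversed = 6 − raw.
  item 1: 0
  item 15: 3
  item 16: 4
  item 19: 2
  item 23: 6 − 4 = 2
  item 25: 1
Sum = 0 + 3 + 4 + 2 + 2 + 1 = 12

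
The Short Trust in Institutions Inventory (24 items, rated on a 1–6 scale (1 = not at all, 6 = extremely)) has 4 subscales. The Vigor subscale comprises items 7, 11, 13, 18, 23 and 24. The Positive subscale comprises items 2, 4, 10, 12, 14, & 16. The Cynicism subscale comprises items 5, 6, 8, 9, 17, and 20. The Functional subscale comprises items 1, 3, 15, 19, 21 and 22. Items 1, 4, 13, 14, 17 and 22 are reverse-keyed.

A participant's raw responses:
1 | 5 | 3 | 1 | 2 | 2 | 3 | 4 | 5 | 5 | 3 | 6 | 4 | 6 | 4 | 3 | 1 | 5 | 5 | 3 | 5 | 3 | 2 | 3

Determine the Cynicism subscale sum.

Cynicism items: 5, 6, 8, 9, 17, 20.
Of these, item 17 is reverse-keyed; on a 1–6 scale, reversed = 7 − raw.
  item 5: 2
  item 6: 2
  item 8: 4
  item 9: 5
  item 17: 7 − 1 = 6
  item 20: 3
Sum = 2 + 2 + 4 + 5 + 6 + 3 = 22

22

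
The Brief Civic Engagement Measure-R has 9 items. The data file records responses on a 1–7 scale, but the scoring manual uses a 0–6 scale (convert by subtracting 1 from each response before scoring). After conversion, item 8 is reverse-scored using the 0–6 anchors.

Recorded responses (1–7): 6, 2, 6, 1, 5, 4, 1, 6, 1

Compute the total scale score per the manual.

Convert to 0–6: 5, 1, 5, 0, 4, 3, 0, 5, 0
Reverse-coded (reversed = (0+6) − raw = 6 − raw):
  item 8: 6 − 5 = 1
Scored: 5, 1, 5, 0, 4, 3, 0, 1, 0
Total = 19

19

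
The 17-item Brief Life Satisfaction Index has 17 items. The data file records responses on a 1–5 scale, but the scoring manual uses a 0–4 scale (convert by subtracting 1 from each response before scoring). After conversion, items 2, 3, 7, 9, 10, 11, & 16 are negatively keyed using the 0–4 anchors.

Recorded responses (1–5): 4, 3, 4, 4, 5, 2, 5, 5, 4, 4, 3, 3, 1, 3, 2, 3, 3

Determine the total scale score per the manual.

31

Convert to 0–4: 3, 2, 3, 3, 4, 1, 4, 4, 3, 3, 2, 2, 0, 2, 1, 2, 2
Reverse-coded (reverse-coded value = 4 − response):
  item 2: 4 − 2 = 2
  item 3: 4 − 3 = 1
  item 7: 4 − 4 = 0
  item 9: 4 − 3 = 1
  item 10: 4 − 3 = 1
  item 11: 4 − 2 = 2
  item 16: 4 − 2 = 2
Scored: 3, 2, 1, 3, 4, 1, 0, 4, 1, 1, 2, 2, 0, 2, 1, 2, 2
Total = 31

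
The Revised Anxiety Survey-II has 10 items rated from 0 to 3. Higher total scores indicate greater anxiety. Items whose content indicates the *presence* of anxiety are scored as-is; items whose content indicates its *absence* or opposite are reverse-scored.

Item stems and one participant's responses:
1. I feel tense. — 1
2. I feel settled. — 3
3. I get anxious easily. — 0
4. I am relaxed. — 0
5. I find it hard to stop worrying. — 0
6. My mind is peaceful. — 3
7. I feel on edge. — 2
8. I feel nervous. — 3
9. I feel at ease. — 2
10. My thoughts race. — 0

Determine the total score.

Items 2, 4, 6, 9 describe the absence/opposite of anxiety → reverse-score.
on a 0–3 scale, reversed = 3 − raw.
  item 1: 1
  item 2: 3 − 3 = 0
  item 3: 0
  item 4: 3 − 0 = 3
  item 5: 0
  item 6: 3 − 3 = 0
  item 7: 2
  item 8: 3
  item 9: 3 − 2 = 1
  item 10: 0
Total = 1 + 0 + 0 + 3 + 0 + 0 + 2 + 3 + 1 + 0 = 10

10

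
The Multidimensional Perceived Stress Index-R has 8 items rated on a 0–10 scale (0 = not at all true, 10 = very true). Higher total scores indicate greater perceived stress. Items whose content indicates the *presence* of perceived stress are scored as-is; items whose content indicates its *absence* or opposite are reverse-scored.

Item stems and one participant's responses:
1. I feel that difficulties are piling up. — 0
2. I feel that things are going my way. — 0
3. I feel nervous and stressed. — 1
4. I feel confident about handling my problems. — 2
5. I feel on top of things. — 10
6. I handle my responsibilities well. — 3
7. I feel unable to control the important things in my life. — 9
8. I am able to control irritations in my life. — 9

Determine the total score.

36

Items 2, 4, 5, 6, 8 describe the absence/opposite of perceived stress → reverse-score.
reversed = (0+10) − raw = 10 − raw.
  item 1: 0
  item 2: 10 − 0 = 10
  item 3: 1
  item 4: 10 − 2 = 8
  item 5: 10 − 10 = 0
  item 6: 10 − 3 = 7
  item 7: 9
  item 8: 10 − 9 = 1
Total = 0 + 10 + 1 + 8 + 0 + 7 + 9 + 1 = 36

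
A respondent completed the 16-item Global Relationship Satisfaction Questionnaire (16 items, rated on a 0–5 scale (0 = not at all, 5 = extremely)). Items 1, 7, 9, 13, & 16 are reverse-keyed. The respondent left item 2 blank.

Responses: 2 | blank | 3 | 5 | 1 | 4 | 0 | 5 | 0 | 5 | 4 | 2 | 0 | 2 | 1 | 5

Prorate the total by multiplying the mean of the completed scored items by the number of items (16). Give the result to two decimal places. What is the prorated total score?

Reverse-coded (reversed = (0+5) − raw = 5 − raw):
  item 1: 5 − 2 = 3
  item 7: 5 − 0 = 5
  item 9: 5 − 0 = 5
  item 13: 5 − 0 = 5
  item 16: 5 − 5 = 0
Completed scored items (15 of 16): 3, 3, 5, 1, 4, 5, 5, 5, 5, 4, 2, 5, 2, 1, 0; sum = 50.
Person mean = 50 / 15 ≈ 3.3333
Prorated total = (50 / 15) × 16 = 53.33 (to 2 dp)

53.33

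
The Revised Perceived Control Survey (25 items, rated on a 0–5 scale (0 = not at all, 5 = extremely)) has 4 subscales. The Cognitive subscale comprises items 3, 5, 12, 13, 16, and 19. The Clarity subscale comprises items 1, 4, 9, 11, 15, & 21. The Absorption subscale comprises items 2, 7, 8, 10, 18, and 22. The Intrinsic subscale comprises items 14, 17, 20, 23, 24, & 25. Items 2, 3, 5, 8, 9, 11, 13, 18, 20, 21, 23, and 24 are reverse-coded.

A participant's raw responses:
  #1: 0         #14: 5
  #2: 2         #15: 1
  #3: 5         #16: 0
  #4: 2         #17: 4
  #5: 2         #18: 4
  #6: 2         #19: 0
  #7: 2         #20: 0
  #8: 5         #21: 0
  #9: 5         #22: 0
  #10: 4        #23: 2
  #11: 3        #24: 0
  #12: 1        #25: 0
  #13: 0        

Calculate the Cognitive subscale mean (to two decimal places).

Cognitive items: 3, 5, 12, 13, 16, 19.
Of these, items 3, 5 and 13 are reverse-coded; reverse-coded value = 5 − response.
  item 3: 5 − 5 = 0
  item 5: 5 − 2 = 3
  item 12: 1
  item 13: 5 − 0 = 5
  item 16: 0
  item 19: 0
Sum = 0 + 3 + 1 + 5 + 0 + 0 = 9
Mean = 9 / 6 = 1.50

1.50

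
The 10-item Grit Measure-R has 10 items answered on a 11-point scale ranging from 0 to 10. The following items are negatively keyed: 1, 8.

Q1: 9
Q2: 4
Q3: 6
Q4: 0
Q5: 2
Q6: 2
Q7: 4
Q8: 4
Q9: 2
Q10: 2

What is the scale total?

Reverse-coded items (reverse-coded value = 10 − response):
  item 1: 10 − 9 = 1
  item 8: 10 − 4 = 6
Scored responses: 1, 4, 6, 0, 2, 2, 4, 6, 2, 2
Total = 1 + 4 + 6 + 0 + 2 + 2 + 4 + 6 + 2 + 2 = 29

29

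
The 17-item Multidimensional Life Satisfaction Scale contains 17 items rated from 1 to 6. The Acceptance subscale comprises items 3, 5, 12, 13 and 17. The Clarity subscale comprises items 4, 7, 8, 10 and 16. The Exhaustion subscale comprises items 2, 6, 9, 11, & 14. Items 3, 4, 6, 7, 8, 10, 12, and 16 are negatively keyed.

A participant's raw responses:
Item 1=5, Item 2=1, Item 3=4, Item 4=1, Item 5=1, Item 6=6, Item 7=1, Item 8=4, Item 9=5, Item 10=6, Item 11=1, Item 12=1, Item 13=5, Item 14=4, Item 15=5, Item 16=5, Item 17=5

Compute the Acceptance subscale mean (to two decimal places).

Acceptance items: 3, 5, 12, 13, 17.
Of these, items 3 & 12 are negatively keyed; reversed = (1+6) − raw = 7 − raw.
  item 3: 7 − 4 = 3
  item 5: 1
  item 12: 7 − 1 = 6
  item 13: 5
  item 17: 5
Sum = 3 + 1 + 6 + 5 + 5 = 20
Mean = 20 / 5 = 4.00

4.00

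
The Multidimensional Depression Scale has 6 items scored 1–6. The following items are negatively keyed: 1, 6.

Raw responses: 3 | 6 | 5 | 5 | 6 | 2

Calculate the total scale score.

31

Reverse-coded items (on a 1–6 scale, reversed = 7 − raw):
  item 1: 7 − 3 = 4
  item 6: 7 − 2 = 5
Scored items: 4, 6, 5, 5, 6, 5
Total = 4 + 6 + 5 + 5 + 6 + 5 = 31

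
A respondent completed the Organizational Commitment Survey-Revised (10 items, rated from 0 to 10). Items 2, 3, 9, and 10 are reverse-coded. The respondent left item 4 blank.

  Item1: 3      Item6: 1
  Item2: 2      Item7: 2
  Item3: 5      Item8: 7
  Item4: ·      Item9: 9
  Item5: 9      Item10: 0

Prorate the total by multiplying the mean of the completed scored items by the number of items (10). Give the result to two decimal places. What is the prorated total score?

Reverse-coded (reverse-coded value = 10 − response):
  item 2: 10 − 2 = 8
  item 3: 10 − 5 = 5
  item 9: 10 − 9 = 1
  item 10: 10 − 0 = 10
Completed scored items (9 of 10): 3, 8, 5, 9, 1, 2, 7, 1, 10; sum = 46.
Person mean = 46 / 9 ≈ 5.1111
Prorated total = (46 / 9) × 10 = 51.11 (to 2 dp)

51.11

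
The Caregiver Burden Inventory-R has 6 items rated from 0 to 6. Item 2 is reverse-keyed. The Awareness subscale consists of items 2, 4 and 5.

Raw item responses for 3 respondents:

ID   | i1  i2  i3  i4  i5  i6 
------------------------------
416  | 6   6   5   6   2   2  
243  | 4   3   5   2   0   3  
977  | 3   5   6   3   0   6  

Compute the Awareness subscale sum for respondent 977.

4

Respondent 977 raw: 3, 5, 6, 3, 0, 6.
Awareness items: 2, 4, 5.
Reverse-coded (on a 0–6 scale, reversed = 6 − raw):
  item 2: 6 − 5 = 1
  item 4: 3
  item 5: 0
Sum = 1 + 3 + 0 = 4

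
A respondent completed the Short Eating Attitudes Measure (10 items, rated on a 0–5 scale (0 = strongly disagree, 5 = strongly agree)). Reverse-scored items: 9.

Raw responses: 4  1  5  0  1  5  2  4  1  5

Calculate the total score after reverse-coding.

Reverse-coded items (reversed = (0+5) − raw = 5 − raw):
  item 9: 5 − 1 = 4
Scored items: 4, 1, 5, 0, 1, 5, 2, 4, 4, 5
Total = 4 + 1 + 5 + 0 + 1 + 5 + 2 + 4 + 4 + 5 = 31

31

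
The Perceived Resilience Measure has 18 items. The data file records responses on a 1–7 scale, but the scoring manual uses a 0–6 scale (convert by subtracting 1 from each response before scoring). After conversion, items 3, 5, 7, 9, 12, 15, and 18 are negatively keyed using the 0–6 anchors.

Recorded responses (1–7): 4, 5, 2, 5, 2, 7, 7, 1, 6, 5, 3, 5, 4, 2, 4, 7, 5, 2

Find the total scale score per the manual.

Convert to 0–6: 3, 4, 1, 4, 1, 6, 6, 0, 5, 4, 2, 4, 3, 1, 3, 6, 4, 1
Reverse-coded (reversed = (0+6) − raw = 6 − raw):
  item 3: 6 − 1 = 5
  item 5: 6 − 1 = 5
  item 7: 6 − 6 = 0
  item 9: 6 − 5 = 1
  item 12: 6 − 4 = 2
  item 15: 6 − 3 = 3
  item 18: 6 − 1 = 5
Scored: 3, 4, 5, 4, 5, 6, 0, 0, 1, 4, 2, 2, 3, 1, 3, 6, 4, 5
Total = 58

58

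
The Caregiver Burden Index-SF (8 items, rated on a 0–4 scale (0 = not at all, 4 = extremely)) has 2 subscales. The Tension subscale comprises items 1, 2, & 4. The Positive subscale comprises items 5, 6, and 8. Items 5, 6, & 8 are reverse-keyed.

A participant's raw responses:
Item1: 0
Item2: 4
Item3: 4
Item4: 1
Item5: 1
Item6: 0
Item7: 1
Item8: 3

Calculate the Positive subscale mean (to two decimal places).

Positive items: 5, 6, 8.
Of these, items 5, 6 and 8 are reverse-keyed; reversed = (0+4) − raw = 4 − raw.
  item 5: 4 − 1 = 3
  item 6: 4 − 0 = 4
  item 8: 4 − 3 = 1
Sum = 3 + 4 + 1 = 8
Mean = 8 / 3 = 2.67

2.67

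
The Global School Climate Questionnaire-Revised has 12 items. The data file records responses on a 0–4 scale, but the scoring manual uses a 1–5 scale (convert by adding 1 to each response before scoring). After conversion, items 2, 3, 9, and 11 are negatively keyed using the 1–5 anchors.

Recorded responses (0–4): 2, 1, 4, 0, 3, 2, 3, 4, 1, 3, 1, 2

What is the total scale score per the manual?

40

Convert to 1–5: 3, 2, 5, 1, 4, 3, 4, 5, 2, 4, 2, 3
Reverse-coded (on a 1–5 scale, reversed = 6 − raw):
  item 2: 6 − 2 = 4
  item 3: 6 − 5 = 1
  item 9: 6 − 2 = 4
  item 11: 6 − 2 = 4
Scored: 3, 4, 1, 1, 4, 3, 4, 5, 4, 4, 4, 3
Total = 40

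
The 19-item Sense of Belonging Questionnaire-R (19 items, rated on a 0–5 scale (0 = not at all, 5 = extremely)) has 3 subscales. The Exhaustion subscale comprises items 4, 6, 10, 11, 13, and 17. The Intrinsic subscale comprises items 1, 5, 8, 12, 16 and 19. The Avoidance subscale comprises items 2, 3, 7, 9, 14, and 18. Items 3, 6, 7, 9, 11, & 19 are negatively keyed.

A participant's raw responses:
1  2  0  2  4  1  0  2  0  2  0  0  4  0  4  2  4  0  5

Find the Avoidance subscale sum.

Avoidance items: 2, 3, 7, 9, 14, 18.
Of these, items 3, 7 and 9 are negatively keyed; on a 0–5 scale, reversed = 5 − raw.
  item 2: 2
  item 3: 5 − 0 = 5
  item 7: 5 − 0 = 5
  item 9: 5 − 0 = 5
  item 14: 0
  item 18: 0
Sum = 2 + 5 + 5 + 5 + 0 + 0 = 17

17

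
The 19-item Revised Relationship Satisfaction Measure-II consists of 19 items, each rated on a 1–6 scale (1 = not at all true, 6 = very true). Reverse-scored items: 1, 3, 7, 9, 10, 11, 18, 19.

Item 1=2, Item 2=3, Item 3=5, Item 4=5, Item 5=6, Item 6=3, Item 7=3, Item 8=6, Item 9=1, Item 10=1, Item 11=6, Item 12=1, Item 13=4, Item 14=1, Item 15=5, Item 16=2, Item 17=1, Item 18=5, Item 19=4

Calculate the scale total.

66

Reverse-coded items (on a 1–6 scale, reversed = 7 − raw):
  item 1: 7 − 2 = 5
  item 3: 7 − 5 = 2
  item 7: 7 − 3 = 4
  item 9: 7 − 1 = 6
  item 10: 7 − 1 = 6
  item 11: 7 − 6 = 1
  item 18: 7 − 5 = 2
  item 19: 7 − 4 = 3
Scored responses: 5, 3, 2, 5, 6, 3, 4, 6, 6, 6, 1, 1, 4, 1, 5, 2, 1, 2, 3
Total = 5 + 3 + 2 + 5 + 6 + 3 + 4 + 6 + 6 + 6 + 1 + 1 + 4 + 1 + 5 + 2 + 1 + 2 + 3 = 66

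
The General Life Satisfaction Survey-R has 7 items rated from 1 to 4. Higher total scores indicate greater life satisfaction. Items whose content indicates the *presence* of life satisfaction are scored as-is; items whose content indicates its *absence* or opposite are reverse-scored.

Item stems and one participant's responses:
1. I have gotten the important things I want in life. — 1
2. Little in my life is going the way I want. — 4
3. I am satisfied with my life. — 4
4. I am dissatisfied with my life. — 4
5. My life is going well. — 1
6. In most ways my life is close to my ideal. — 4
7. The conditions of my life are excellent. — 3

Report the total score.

15

Items 2, 4 describe the absence/opposite of life satisfaction → reverse-score.
on a 1–4 scale, reversed = 5 − raw.
  item 1: 1
  item 2: 5 − 4 = 1
  item 3: 4
  item 4: 5 − 4 = 1
  item 5: 1
  item 6: 4
  item 7: 3
Total = 1 + 1 + 4 + 1 + 1 + 4 + 3 = 15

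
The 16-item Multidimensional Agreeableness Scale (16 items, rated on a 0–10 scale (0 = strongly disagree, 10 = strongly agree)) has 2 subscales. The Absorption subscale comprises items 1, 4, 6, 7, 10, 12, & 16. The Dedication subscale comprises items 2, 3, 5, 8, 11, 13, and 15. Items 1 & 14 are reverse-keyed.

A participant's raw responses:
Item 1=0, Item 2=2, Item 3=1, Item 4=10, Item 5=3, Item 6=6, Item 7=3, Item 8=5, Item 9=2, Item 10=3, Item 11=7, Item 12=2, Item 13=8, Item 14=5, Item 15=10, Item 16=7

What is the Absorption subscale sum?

41

Absorption items: 1, 4, 6, 7, 10, 12, 16.
Of these, item 1 is reverse-keyed; reversed = (0+10) − raw = 10 − raw.
  item 1: 10 − 0 = 10
  item 4: 10
  item 6: 6
  item 7: 3
  item 10: 3
  item 12: 2
  item 16: 7
Sum = 10 + 10 + 6 + 3 + 3 + 2 + 7 = 41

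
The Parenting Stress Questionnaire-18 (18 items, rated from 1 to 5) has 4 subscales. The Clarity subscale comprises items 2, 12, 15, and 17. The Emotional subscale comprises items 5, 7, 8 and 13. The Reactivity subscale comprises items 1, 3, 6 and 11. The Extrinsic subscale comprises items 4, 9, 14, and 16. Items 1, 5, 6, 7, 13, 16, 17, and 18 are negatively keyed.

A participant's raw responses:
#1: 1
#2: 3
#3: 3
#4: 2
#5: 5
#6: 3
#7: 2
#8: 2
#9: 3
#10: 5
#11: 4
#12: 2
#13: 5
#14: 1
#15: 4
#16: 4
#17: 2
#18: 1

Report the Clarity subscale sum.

13

Clarity items: 2, 12, 15, 17.
Of these, item 17 is negatively keyed; on a 1–5 scale, reversed = 6 − raw.
  item 2: 3
  item 12: 2
  item 15: 4
  item 17: 6 − 2 = 4
Sum = 3 + 2 + 4 + 4 = 13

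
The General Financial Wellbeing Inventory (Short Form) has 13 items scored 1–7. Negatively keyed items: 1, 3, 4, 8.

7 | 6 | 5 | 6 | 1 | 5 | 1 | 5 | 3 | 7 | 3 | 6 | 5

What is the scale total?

46

Reversing items 1, 3, 4, & 8 with 8 − raw:
Total = (8−7) + 6 + (8−5) + (8−6) + 1 + 5 + 1 + (8−5) + 3 + 7 + 3 + 6 + 5
      = 1 + 6 + 3 + 2 + 1 + 5 + 1 + 3 + 3 + 7 + 3 + 6 + 5 = 46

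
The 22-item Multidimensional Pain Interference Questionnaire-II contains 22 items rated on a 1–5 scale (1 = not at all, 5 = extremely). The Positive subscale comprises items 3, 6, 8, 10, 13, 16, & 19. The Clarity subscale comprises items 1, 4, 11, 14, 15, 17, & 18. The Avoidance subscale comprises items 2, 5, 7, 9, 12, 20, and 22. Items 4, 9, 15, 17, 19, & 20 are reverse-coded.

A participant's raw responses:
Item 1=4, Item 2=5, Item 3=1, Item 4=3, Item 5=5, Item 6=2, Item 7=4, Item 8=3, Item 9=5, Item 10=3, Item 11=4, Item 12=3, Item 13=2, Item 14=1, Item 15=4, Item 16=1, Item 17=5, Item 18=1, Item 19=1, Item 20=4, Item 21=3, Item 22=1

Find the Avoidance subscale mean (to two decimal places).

3.00

Avoidance items: 2, 5, 7, 9, 12, 20, 22.
Of these, items 9 & 20 are reverse-coded; reverse-coded value = 6 − response.
  item 2: 5
  item 5: 5
  item 7: 4
  item 9: 6 − 5 = 1
  item 12: 3
  item 20: 6 − 4 = 2
  item 22: 1
Sum = 5 + 5 + 4 + 1 + 3 + 2 + 1 = 21
Mean = 21 / 7 = 3.00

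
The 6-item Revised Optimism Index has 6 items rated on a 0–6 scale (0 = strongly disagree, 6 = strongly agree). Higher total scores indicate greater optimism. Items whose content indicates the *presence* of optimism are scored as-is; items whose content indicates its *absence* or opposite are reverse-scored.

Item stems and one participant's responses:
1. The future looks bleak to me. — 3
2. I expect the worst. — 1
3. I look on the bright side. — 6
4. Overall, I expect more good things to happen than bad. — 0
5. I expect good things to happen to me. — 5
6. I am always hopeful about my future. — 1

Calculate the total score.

20

Items 1, 2 describe the absence/opposite of optimism → reverse-score.
reverse-coded value = 6 − response.
  item 1: 6 − 3 = 3
  item 2: 6 − 1 = 5
  item 3: 6
  item 4: 0
  item 5: 5
  item 6: 1
Total = 3 + 5 + 6 + 0 + 5 + 1 = 20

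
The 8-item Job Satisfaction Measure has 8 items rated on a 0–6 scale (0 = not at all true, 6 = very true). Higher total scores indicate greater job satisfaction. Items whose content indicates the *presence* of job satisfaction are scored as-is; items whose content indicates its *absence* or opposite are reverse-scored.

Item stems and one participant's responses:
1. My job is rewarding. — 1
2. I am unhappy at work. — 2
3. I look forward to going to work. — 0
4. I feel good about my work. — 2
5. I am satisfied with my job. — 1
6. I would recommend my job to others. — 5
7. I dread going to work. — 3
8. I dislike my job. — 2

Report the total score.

20

Items 2, 7, 8 describe the absence/opposite of job satisfaction → reverse-score.
reversed = (0+6) − raw = 6 − raw.
  item 1: 1
  item 2: 6 − 2 = 4
  item 3: 0
  item 4: 2
  item 5: 1
  item 6: 5
  item 7: 6 − 3 = 3
  item 8: 6 − 2 = 4
Total = 1 + 4 + 0 + 2 + 1 + 5 + 3 + 4 = 20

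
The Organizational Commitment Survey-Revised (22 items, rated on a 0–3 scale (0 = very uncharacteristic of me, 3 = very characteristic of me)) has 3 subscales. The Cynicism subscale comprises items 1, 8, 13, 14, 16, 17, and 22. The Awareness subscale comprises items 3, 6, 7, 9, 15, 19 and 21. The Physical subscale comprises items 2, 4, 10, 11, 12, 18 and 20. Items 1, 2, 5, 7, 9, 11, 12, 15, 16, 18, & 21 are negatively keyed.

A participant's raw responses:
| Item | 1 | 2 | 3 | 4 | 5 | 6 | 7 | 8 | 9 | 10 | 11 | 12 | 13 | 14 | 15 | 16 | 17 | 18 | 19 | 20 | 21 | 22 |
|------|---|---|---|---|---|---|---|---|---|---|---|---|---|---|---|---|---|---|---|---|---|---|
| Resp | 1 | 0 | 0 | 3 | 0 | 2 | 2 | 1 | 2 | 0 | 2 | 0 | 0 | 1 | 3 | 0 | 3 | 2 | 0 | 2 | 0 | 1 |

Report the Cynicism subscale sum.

Cynicism items: 1, 8, 13, 14, 16, 17, 22.
Of these, items 1 & 16 are negatively keyed; on a 0–3 scale, reversed = 3 − raw.
  item 1: 3 − 1 = 2
  item 8: 1
  item 13: 0
  item 14: 1
  item 16: 3 − 0 = 3
  item 17: 3
  item 22: 1
Sum = 2 + 1 + 0 + 1 + 3 + 3 + 1 = 11

11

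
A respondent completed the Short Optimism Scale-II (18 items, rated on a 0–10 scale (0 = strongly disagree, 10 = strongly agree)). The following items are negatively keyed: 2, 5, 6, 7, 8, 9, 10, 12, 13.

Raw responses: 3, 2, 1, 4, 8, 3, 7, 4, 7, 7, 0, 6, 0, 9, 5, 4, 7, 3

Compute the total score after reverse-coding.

82

Negatively keyed items use 10 − raw:
  item 2: 10 − 2 = 8
  item 5: 10 − 8 = 2
  item 6: 10 − 3 = 7
  item 7: 10 − 7 = 3
  item 8: 10 − 4 = 6
  item 9: 10 − 7 = 3
  item 10: 10 − 7 = 3
  item 12: 10 − 6 = 4
  item 13: 10 − 0 = 10
Scored items: 3, 8, 1, 4, 2, 7, 3, 6, 3, 3, 0, 4, 10, 9, 5, 4, 7, 3
Total = 3 + 8 + 1 + 4 + 2 + 7 + 3 + 6 + 3 + 3 + 0 + 4 + 10 + 9 + 5 + 4 + 7 + 3 = 82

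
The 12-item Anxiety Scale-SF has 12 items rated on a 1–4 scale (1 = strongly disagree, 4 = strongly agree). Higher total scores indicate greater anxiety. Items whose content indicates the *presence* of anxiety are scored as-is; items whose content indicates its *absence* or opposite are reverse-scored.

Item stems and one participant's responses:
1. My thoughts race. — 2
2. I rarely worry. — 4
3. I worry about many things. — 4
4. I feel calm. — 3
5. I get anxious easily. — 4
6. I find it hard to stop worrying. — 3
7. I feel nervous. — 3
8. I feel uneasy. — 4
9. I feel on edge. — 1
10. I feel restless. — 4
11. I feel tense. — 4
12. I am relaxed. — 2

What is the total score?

Items 2, 4, 12 describe the absence/opposite of anxiety → reverse-score.
reversed = (1+4) − raw = 5 − raw.
  item 1: 2
  item 2: 5 − 4 = 1
  item 3: 4
  item 4: 5 − 3 = 2
  item 5: 4
  item 6: 3
  item 7: 3
  item 8: 4
  item 9: 1
  item 10: 4
  item 11: 4
  item 12: 5 − 2 = 3
Total = 2 + 1 + 4 + 2 + 4 + 3 + 3 + 4 + 1 + 4 + 4 + 3 = 35

35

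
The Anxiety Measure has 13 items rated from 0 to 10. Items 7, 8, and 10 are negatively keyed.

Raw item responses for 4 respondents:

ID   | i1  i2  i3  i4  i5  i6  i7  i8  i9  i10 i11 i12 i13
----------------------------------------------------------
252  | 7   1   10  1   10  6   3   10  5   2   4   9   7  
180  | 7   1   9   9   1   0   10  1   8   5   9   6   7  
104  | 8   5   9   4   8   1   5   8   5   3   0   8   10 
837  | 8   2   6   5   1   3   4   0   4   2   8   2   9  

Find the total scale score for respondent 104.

Respondent 104 raw: 8, 5, 9, 4, 8, 1, 5, 8, 5, 3, 0, 8, 10.
Reverse-coded (on a 0–10 scale, reversed = 10 − raw):
  item 1: 8
  item 2: 5
  item 3: 9
  item 4: 4
  item 5: 8
  item 6: 1
  item 7: 10 − 5 = 5
  item 8: 10 − 8 = 2
  item 9: 5
  item 10: 10 − 3 = 7
  item 11: 0
  item 12: 8
  item 13: 10
Sum = 8 + 5 + 9 + 4 + 8 + 1 + 5 + 2 + 5 + 7 + 0 + 8 + 10 = 72

72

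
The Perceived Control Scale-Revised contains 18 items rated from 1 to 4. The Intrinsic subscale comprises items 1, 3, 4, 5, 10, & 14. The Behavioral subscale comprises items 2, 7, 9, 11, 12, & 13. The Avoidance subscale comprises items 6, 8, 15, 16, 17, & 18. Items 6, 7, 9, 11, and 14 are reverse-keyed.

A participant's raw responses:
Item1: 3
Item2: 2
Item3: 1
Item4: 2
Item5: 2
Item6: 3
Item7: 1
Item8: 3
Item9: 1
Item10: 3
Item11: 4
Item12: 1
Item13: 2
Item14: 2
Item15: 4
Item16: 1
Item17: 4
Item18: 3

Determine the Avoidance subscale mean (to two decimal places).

2.83

Avoidance items: 6, 8, 15, 16, 17, 18.
Of these, item 6 is reverse-keyed; reversed = (1+4) − raw = 5 − raw.
  item 6: 5 − 3 = 2
  item 8: 3
  item 15: 4
  item 16: 1
  item 17: 4
  item 18: 3
Sum = 2 + 3 + 4 + 1 + 4 + 3 = 17
Mean = 17 / 6 = 2.83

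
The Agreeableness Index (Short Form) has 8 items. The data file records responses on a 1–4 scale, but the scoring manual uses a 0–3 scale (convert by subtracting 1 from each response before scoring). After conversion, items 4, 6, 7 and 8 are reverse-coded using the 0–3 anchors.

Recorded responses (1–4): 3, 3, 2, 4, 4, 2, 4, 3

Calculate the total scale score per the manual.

Convert to 0–3: 2, 2, 1, 3, 3, 1, 3, 2
Reverse-coded (on a 0–3 scale, reversed = 3 − raw):
  item 4: 3 − 3 = 0
  item 6: 3 − 1 = 2
  item 7: 3 − 3 = 0
  item 8: 3 − 2 = 1
Scored: 2, 2, 1, 0, 3, 2, 0, 1
Total = 11

11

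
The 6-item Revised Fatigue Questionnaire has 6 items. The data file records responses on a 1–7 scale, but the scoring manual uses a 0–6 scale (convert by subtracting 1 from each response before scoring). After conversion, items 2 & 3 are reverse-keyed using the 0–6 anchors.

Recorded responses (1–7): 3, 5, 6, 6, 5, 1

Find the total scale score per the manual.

14

Convert to 0–6: 2, 4, 5, 5, 4, 0
Reverse-coded (on a 0–6 scale, reversed = 6 − raw):
  item 2: 6 − 4 = 2
  item 3: 6 − 5 = 1
Scored: 2, 2, 1, 5, 4, 0
Total = 14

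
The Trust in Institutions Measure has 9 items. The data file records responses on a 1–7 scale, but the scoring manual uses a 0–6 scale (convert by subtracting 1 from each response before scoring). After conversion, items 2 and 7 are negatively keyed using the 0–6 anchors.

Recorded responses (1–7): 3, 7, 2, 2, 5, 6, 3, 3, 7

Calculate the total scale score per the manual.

Convert to 0–6: 2, 6, 1, 1, 4, 5, 2, 2, 6
Reverse-coded (reversed = (0+6) − raw = 6 − raw):
  item 2: 6 − 6 = 0
  item 7: 6 − 2 = 4
Scored: 2, 0, 1, 1, 4, 5, 4, 2, 6
Total = 25

25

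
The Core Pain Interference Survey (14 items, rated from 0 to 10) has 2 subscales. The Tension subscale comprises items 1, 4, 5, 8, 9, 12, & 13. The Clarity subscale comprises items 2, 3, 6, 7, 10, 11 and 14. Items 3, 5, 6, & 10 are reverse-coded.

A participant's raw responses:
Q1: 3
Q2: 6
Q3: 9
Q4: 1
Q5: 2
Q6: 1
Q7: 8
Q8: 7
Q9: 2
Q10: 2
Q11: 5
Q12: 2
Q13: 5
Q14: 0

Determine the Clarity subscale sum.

37

Clarity items: 2, 3, 6, 7, 10, 11, 14.
Of these, items 3, 6 and 10 are reverse-coded; on a 0–10 scale, reversed = 10 − raw.
  item 2: 6
  item 3: 10 − 9 = 1
  item 6: 10 − 1 = 9
  item 7: 8
  item 10: 10 − 2 = 8
  item 11: 5
  item 14: 0
Sum = 6 + 1 + 9 + 8 + 8 + 5 + 0 = 37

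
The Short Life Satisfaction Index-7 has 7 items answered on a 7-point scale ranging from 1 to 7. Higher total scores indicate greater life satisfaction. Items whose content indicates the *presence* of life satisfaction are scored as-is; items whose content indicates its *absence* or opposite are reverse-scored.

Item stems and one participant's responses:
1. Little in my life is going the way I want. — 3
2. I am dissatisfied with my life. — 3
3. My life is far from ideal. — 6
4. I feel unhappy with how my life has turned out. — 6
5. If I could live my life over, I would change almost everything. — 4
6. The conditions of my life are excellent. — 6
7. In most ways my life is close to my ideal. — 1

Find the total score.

25

Items 1, 2, 3, 4, 5 describe the absence/opposite of life satisfaction → reverse-score.
on a 1–7 scale, reversed = 8 − raw.
  item 1: 8 − 3 = 5
  item 2: 8 − 3 = 5
  item 3: 8 − 6 = 2
  item 4: 8 − 6 = 2
  item 5: 8 − 4 = 4
  item 6: 6
  item 7: 1
Total = 5 + 5 + 2 + 2 + 4 + 6 + 1 = 25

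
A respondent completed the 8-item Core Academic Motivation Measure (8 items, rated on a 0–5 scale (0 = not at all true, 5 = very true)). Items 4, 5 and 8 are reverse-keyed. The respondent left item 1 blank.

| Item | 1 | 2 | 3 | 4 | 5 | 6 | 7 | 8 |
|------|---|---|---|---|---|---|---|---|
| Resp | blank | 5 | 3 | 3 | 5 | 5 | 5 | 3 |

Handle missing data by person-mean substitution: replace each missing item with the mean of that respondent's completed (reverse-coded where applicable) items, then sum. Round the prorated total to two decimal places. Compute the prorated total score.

Reverse-coded (reverse-coded value = 5 − response):
  item 4: 5 − 3 = 2
  item 5: 5 − 5 = 0
  item 8: 5 − 3 = 2
Completed scored items (7 of 8): 5, 3, 2, 0, 5, 5, 2; sum = 22.
Person mean = 22 / 7 ≈ 3.1429
Prorated total = (22 / 7) × 8 = 25.14 (to 2 dp)

25.14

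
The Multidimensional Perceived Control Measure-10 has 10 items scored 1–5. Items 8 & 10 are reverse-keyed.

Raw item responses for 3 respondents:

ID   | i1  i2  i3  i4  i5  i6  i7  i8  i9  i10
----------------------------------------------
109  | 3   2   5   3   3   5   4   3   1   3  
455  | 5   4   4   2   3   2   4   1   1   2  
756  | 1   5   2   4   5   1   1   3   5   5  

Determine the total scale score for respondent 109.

32

Respondent 109 raw: 3, 2, 5, 3, 3, 5, 4, 3, 1, 3.
Reverse-coded (on a 1–5 scale, reversed = 6 − raw):
  item 1: 3
  item 2: 2
  item 3: 5
  item 4: 3
  item 5: 3
  item 6: 5
  item 7: 4
  item 8: 6 − 3 = 3
  item 9: 1
  item 10: 6 − 3 = 3
Sum = 3 + 2 + 5 + 3 + 3 + 5 + 4 + 3 + 1 + 3 = 32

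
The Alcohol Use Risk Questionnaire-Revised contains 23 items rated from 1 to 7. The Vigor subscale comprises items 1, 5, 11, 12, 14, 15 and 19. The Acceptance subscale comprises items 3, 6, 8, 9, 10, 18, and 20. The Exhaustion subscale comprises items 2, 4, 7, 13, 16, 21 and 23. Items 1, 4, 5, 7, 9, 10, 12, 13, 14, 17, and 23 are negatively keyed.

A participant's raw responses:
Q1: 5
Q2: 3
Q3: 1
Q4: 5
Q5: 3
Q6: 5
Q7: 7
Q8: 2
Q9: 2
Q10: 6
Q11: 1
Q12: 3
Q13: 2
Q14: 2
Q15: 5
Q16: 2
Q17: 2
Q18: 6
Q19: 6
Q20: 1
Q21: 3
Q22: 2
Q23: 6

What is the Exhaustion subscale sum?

Exhaustion items: 2, 4, 7, 13, 16, 21, 23.
Of these, items 4, 7, 13, & 23 are negatively keyed; on a 1–7 scale, reversed = 8 − raw.
  item 2: 3
  item 4: 8 − 5 = 3
  item 7: 8 − 7 = 1
  item 13: 8 − 2 = 6
  item 16: 2
  item 21: 3
  item 23: 8 − 6 = 2
Sum = 3 + 3 + 1 + 6 + 2 + 3 + 2 = 20

20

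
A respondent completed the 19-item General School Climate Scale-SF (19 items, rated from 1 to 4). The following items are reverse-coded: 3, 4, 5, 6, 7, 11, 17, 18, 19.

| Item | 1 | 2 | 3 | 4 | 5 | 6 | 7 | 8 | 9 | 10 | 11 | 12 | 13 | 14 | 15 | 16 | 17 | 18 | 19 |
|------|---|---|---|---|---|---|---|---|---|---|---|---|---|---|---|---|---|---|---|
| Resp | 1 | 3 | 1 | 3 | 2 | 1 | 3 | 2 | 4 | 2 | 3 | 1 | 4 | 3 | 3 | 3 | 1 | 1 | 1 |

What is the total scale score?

55

Reverse-coded items use 5 − raw:
  item 3: 5 − 1 = 4
  item 4: 5 − 3 = 2
  item 5: 5 − 2 = 3
  item 6: 5 − 1 = 4
  item 7: 5 − 3 = 2
  item 11: 5 − 3 = 2
  item 17: 5 − 1 = 4
  item 18: 5 − 1 = 4
  item 19: 5 − 1 = 4
Scored items: 1, 3, 4, 2, 3, 4, 2, 2, 4, 2, 2, 1, 4, 3, 3, 3, 4, 4, 4
Total = 1 + 3 + 4 + 2 + 3 + 4 + 2 + 2 + 4 + 2 + 2 + 1 + 4 + 3 + 3 + 3 + 4 + 4 + 4 = 55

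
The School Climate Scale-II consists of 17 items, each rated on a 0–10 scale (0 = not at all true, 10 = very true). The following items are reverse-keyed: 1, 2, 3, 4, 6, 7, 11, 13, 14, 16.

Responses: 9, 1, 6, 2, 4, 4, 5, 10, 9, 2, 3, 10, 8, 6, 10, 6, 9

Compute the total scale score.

104

Raw sum = 104. Reverse-keyed items: 1, 2, 3, 4, 6, 7, 11, 13, 14, 16; their raw sum = 50.
Each reversal replaces raw with 10 − raw, changing the total by 10 − 2·raw per item.
Total = 104 + 10·10 − 2·50 = 104 + 100 − 100 = 104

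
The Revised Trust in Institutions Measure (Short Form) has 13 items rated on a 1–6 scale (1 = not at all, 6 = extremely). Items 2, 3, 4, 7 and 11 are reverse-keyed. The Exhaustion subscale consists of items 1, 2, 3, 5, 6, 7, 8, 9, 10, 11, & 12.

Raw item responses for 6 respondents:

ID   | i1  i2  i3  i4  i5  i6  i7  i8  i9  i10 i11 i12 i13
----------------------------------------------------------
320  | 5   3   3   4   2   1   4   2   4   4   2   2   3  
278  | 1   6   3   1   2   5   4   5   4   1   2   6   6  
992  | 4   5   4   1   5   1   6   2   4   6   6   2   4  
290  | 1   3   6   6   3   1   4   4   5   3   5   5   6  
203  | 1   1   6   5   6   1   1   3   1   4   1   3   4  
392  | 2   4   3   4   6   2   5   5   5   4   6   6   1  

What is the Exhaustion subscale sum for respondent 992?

Respondent 992 raw: 4, 5, 4, 1, 5, 1, 6, 2, 4, 6, 6, 2, 4.
Exhaustion items: 1, 2, 3, 5, 6, 7, 8, 9, 10, 11, 12.
Reverse-coded (reversed = (1+6) − raw = 7 − raw):
  item 1: 4
  item 2: 7 − 5 = 2
  item 3: 7 − 4 = 3
  item 5: 5
  item 6: 1
  item 7: 7 − 6 = 1
  item 8: 2
  item 9: 4
  item 10: 6
  item 11: 7 − 6 = 1
  item 12: 2
Sum = 4 + 2 + 3 + 5 + 1 + 1 + 2 + 4 + 6 + 1 + 2 = 31

31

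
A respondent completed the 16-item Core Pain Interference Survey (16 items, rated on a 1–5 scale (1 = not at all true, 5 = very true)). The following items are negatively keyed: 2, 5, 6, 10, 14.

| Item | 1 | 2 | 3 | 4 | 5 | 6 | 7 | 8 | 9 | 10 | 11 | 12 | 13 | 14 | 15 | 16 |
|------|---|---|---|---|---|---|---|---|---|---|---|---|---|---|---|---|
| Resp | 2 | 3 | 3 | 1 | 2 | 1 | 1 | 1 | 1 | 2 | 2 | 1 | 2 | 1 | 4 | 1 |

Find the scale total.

40

Reverse-coded items (reverse-coded value = 6 − response):
  item 2: 6 − 3 = 3
  item 5: 6 − 2 = 4
  item 6: 6 − 1 = 5
  item 10: 6 − 2 = 4
  item 14: 6 − 1 = 5
Scored items: 2, 3, 3, 1, 4, 5, 1, 1, 1, 4, 2, 1, 2, 5, 4, 1
Total = 2 + 3 + 3 + 1 + 4 + 5 + 1 + 1 + 1 + 4 + 2 + 1 + 2 + 5 + 4 + 1 = 40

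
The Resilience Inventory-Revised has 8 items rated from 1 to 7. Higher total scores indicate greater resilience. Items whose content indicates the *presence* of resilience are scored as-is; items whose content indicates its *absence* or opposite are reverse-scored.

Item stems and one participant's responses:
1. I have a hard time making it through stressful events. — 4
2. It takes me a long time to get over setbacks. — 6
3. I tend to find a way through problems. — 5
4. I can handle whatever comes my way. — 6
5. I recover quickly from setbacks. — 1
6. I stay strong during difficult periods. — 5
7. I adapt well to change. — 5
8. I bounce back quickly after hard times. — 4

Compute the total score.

Items 1, 2 describe the absence/opposite of resilience → reverse-score.
reversed = (1+7) − raw = 8 − raw.
  item 1: 8 − 4 = 4
  item 2: 8 − 6 = 2
  item 3: 5
  item 4: 6
  item 5: 1
  item 6: 5
  item 7: 5
  item 8: 4
Total = 4 + 2 + 5 + 6 + 1 + 5 + 5 + 4 = 32

32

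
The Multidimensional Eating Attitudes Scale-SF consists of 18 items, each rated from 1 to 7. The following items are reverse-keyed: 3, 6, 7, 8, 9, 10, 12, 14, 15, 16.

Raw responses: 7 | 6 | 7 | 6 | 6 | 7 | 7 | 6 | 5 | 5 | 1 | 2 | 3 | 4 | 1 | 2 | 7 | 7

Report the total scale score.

Raw sum = 89. Reverse-keyed items: 3, 6, 7, 8, 9, 10, 12, 14, 15, 16; their raw sum = 46.
Each reversal replaces raw with 8 − raw, changing the total by 8 − 2·raw per item.
Total = 89 + 10·8 − 2·46 = 89 + 80 − 92 = 77

77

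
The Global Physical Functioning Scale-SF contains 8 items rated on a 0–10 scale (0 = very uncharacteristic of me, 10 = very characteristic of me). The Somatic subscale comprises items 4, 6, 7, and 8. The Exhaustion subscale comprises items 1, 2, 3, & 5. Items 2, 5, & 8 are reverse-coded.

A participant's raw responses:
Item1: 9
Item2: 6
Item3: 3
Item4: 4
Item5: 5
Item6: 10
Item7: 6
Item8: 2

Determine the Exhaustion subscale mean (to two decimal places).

5.25

Exhaustion items: 1, 2, 3, 5.
Of these, items 2 & 5 are reverse-coded; reverse-coded value = 10 − response.
  item 1: 9
  item 2: 10 − 6 = 4
  item 3: 3
  item 5: 10 − 5 = 5
Sum = 9 + 4 + 3 + 5 = 21
Mean = 21 / 4 = 5.25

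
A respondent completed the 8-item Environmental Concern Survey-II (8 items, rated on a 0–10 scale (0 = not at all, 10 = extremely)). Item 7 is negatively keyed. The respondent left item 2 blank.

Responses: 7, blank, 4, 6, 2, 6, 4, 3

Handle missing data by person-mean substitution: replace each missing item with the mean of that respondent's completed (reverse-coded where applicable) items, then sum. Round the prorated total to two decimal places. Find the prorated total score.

Reverse-coded (reverse-coded value = 10 − response):
  item 7: 10 − 4 = 6
Completed scored items (7 of 8): 7, 4, 6, 2, 6, 6, 3; sum = 34.
Person mean = 34 / 7 ≈ 4.8571
Prorated total = (34 / 7) × 8 = 38.86 (to 2 dp)

38.86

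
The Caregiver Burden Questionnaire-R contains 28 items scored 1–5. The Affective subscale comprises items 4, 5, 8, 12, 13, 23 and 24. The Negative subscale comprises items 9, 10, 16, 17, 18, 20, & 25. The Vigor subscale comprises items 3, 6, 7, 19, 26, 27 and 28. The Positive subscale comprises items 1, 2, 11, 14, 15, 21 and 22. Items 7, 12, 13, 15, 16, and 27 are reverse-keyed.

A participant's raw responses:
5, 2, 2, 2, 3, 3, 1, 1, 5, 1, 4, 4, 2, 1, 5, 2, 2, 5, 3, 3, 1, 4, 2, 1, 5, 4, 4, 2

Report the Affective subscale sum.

Affective items: 4, 5, 8, 12, 13, 23, 24.
Of these, items 12 & 13 are reverse-keyed; reversed = (1+5) − raw = 6 − raw.
  item 4: 2
  item 5: 3
  item 8: 1
  item 12: 6 − 4 = 2
  item 13: 6 − 2 = 4
  item 23: 2
  item 24: 1
Sum = 2 + 3 + 1 + 2 + 4 + 2 + 1 = 15

15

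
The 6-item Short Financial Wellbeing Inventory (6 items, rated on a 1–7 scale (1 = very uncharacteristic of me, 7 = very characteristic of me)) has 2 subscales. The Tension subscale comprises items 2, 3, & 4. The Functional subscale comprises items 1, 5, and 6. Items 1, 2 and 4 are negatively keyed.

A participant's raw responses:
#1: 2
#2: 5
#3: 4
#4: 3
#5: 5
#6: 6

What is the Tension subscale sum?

Tension items: 2, 3, 4.
Of these, items 2 and 4 are negatively keyed; reverse-coded value = 8 − response.
  item 2: 8 − 5 = 3
  item 3: 4
  item 4: 8 − 3 = 5
Sum = 3 + 4 + 5 = 12

12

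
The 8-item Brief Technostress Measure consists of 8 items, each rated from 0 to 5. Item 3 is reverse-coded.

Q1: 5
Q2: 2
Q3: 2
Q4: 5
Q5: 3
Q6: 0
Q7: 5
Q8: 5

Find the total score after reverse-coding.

Reversing item 3 with 5 − raw:
Total = 5 + 2 + (5−2) + 5 + 3 + 0 + 5 + 5
      = 5 + 2 + 3 + 5 + 3 + 0 + 5 + 5 = 28

28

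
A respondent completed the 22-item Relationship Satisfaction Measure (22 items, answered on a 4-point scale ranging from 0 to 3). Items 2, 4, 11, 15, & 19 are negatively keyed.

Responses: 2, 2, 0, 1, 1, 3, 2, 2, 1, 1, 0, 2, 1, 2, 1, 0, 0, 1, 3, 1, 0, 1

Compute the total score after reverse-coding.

28

Reversing items 2, 4, 11, 15, and 19 with 3 − raw:
Total = 2 + (3−2) + 0 + (3−1) + 1 + 3 + 2 + 2 + 1 + 1 + (3−0) + 2 + 1 + 2 + (3−1) + 0 + 0 + 1 + (3−3) + 1 + 0 + 1
      = 2 + 1 + 0 + 2 + 1 + 3 + 2 + 2 + 1 + 1 + 3 + 2 + 1 + 2 + 2 + 0 + 0 + 1 + 0 + 1 + 0 + 1 = 28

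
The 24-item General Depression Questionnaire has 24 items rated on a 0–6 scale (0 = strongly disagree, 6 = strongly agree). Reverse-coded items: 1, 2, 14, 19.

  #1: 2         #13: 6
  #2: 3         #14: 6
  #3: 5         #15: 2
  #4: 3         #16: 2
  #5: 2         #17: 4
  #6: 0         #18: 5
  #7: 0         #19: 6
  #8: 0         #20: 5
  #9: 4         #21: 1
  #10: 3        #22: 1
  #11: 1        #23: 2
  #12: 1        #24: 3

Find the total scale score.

57

Apply reverse scoring (on a 0–6 scale, reversed = 6 − raw):
  item 1: 6 − 2 = 4
  item 2: 6 − 3 = 3
  item 14: 6 − 6 = 0
  item 19: 6 − 6 = 0
Scored items: 4, 3, 5, 3, 2, 0, 0, 0, 4, 3, 1, 1, 6, 0, 2, 2, 4, 5, 0, 5, 1, 1, 2, 3
Total = 4 + 3 + 5 + 3 + 2 + 0 + 0 + 0 + 4 + 3 + 1 + 1 + 6 + 0 + 2 + 2 + 4 + 5 + 0 + 5 + 1 + 1 + 2 + 3 = 57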